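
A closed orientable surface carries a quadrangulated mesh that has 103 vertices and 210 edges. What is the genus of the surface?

Every face is a square and each edge borders two faces, so 4F = 2·210, giving F = 105.
χ = V − E + F = 103 − 210 + 105 = -2.
For a closed orientable surface χ = 2 − 2g, so g = (2 − (-2))/2 = 2.

2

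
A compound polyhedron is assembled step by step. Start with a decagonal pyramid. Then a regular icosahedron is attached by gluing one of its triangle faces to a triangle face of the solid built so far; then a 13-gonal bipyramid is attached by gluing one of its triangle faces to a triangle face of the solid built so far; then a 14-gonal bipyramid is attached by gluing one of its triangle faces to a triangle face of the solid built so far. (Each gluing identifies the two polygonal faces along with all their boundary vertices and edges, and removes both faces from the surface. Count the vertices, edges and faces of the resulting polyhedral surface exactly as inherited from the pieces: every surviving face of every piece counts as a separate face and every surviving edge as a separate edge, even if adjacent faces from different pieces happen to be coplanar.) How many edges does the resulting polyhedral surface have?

A decagonal pyramid: V=11, E=20, F=11.
Attach a regular icosahedron (V=12, E=30, F=20) along a 3-gon: merge 3 vertices and 3 edges, delete both glued faces → V=20, E=47, F=29.
Attach a 13-gonal bipyramid (V=15, E=39, F=26) along a 3-gon: merge 3 vertices and 3 edges, delete both glued faces → V=32, E=83, F=53.
Attach a 14-gonal bipyramid (V=16, E=42, F=28) along a 3-gon: merge 3 vertices and 3 edges, delete both glued faces → V=45, E=122, F=79.
Check: V − E + F = 45 − 122 + 79 = 2.

122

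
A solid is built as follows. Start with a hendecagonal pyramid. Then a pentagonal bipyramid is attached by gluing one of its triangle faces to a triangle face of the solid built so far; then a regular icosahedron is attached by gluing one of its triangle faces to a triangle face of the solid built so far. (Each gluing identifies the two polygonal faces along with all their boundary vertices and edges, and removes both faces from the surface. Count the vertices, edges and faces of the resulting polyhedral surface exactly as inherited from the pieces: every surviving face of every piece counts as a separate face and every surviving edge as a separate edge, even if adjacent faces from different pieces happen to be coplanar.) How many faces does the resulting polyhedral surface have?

A hendecagonal pyramid: V=12, E=22, F=12.
Attach a pentagonal bipyramid (V=7, E=15, F=10) along a 3-gon: merge 3 vertices and 3 edges, delete both glued faces → V=16, E=34, F=20.
Attach a regular icosahedron (V=12, E=30, F=20) along a 3-gon: merge 3 vertices and 3 edges, delete both glued faces → V=25, E=61, F=38.
Check: V − E + F = 25 − 61 + 38 = 2.

38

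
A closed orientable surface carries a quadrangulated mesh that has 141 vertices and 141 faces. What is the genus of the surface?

Every face is a square, so 2E = 4·141 = 564, giving E = 282.
χ = V − E + F = 141 − 282 + 141 = 0.
For a closed orientable surface χ = 2 − 2g, so g = (2 − (0))/2 = 1.

1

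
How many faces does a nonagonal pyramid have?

A pyramid on an n-gon base has one n-gon and n triangles: V = 9 + 1 = 10, E = 2·9 = 18, F = 9 + 1 = 10.

10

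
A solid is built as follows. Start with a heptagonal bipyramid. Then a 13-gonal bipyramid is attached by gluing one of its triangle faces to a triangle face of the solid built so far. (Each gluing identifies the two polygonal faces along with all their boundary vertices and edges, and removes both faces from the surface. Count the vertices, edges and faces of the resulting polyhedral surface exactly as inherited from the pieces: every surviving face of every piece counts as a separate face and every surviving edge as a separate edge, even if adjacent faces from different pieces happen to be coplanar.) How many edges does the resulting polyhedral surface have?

57

A heptagonal bipyramid: V=9, E=21, F=14.
Attach a 13-gonal bipyramid (V=15, E=39, F=26) along a 3-gon: merge 3 vertices and 3 edges, delete both glued faces → V=21, E=57, F=38.
Check: V − E + F = 21 − 57 + 38 = 2.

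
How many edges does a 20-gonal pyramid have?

A pyramid on an n-gon base has one n-gon and n triangles: V = 20 + 1 = 21, E = 2·20 = 40, F = 20 + 1 = 21.
Check: V − E + F = 21 − 40 + 21 = 2.

40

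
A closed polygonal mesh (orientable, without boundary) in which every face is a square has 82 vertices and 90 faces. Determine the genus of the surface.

Every face is a square, so 2E = 4·90 = 360, giving E = 180.
χ = V − E + F = 82 − 180 + 90 = -8.
For a closed orientable surface χ = 2 − 2g, so g = (2 − (-8))/2 = 5.

5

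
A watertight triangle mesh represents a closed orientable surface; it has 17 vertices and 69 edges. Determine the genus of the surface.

4

Every face is a triangle and each edge borders two faces, so 3F = 2·69, giving F = 46.
χ = V − E + F = 17 − 69 + 46 = -6.
For a closed orientable surface χ = 2 − 2g, so g = (2 − (-6))/2 = 4.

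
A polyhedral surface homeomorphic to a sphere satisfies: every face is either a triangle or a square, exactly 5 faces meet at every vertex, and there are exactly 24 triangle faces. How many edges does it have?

Let x be the number of squares; then F = 24 + x.
Edge–face incidences: 2E = 3·24 + 4·x = 72 + 4x.
Every vertex has degree 5, so 5V = 2E.
Euler: V − E + F = 2 ⇒ (2E)/5 − E + (24 + x) = 2.
Multiply by 10: 2·(2E) − 5·(2E) + 10·(24 + x) = 20, i.e. 240 + 10x − 3·(72 + 4x) = 20.
Collecting terms: −2x + 24 = 20, so −2x = −4, so x = 2.
Then 2E = 72 + 4·2 = 80, so E = 40, V = 2E/5 = 16, F = 24 + 2 = 26.

40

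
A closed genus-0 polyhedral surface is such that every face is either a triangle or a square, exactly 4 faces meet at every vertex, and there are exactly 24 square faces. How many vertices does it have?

Let x be the number of triangles; then F = 24 + x.
Edge–face incidences: 2E = 4·24 + 3·x = 96 + 3x.
Every vertex has degree 4, so 4V = 2E.
Euler: V − E + F = 2 ⇒ (2E)/4 − E + (24 + x) = 2.
Multiply by 8: 2·(2E) − 4·(2E) + 8·(24 + x) = 16, i.e. 192 + 8x − 2·(96 + 3x) = 16.
Collecting terms: 2x = 16, so x = 8.
Then 2E = 96 + 3·8 = 120, so E = 60, V = 2E/4 = 30, F = 24 + 8 = 32.

30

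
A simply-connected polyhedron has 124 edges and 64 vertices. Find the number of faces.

Here V − E + F = 2.
F = 2 − V + E = 2 − 64 + 124 = 62.

62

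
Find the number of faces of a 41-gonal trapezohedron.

The n-trapezohedron (dual of the n-antiprism) has V = 2·41 + 2 = 84, E = 4·41 = 164, F = 2·41 = 82.

82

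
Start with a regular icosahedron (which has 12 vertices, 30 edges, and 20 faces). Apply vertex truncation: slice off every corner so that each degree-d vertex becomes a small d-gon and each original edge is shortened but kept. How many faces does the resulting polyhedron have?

Truncation replaces each original edge-end by a new vertex, so V′ = 2E = 60.
Each original edge survives, and each old vertex of degree d contributes d new edges; summing degrees gives Σd = 2E, so E′ = E + 2E = 3E = 90.
Each original face survives and each original vertex becomes one new face: F′ = F + V = 32.

32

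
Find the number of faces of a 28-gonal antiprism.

58

An antiprism on an n-gon has two n-gon caps and 2n triangles: V = 2·28 = 56, E = 4·28 = 112, F = 2·28 + 2 = 58.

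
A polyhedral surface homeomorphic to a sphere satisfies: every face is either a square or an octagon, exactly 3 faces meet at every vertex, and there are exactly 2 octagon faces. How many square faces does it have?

Let x be the number of squares; then F = 2 + x.
Edge–face incidences: 2E = 8·2 + 4·x = 16 + 4x.
Every vertex has degree 3, so 3V = 2E.
Euler: V − E + F = 2 ⇒ (2E)/3 − E + (2 + x) = 2.
Multiply by 6: 2·(2E) − 3·(2E) + 6·(2 + x) = 12, i.e. 12 + 6x − (16 + 4x) = 12.
Collecting terms: 2x − 4 = 12, so 2x = 16, so x = 8.
Then 2E = 16 + 4·8 = 48, so E = 24, V = 2E/3 = 16, F = 2 + 8 = 10.

8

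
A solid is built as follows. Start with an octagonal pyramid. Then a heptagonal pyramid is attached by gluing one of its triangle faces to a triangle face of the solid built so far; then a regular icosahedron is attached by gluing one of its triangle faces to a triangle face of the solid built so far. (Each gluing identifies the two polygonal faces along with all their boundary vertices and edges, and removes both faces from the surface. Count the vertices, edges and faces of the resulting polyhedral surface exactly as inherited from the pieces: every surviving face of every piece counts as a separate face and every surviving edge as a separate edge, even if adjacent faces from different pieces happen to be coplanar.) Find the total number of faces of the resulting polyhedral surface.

An octagonal pyramid: V=9, E=16, F=9.
Attach a heptagonal pyramid (V=8, E=14, F=8) along a 3-gon: merge 3 vertices and 3 edges, delete both glued faces → V=14, E=27, F=15.
Attach a regular icosahedron (V=12, E=30, F=20) along a 3-gon: merge 3 vertices and 3 edges, delete both glued faces → V=23, E=54, F=33.
Check: V − E + F = 23 − 54 + 33 = 2.

33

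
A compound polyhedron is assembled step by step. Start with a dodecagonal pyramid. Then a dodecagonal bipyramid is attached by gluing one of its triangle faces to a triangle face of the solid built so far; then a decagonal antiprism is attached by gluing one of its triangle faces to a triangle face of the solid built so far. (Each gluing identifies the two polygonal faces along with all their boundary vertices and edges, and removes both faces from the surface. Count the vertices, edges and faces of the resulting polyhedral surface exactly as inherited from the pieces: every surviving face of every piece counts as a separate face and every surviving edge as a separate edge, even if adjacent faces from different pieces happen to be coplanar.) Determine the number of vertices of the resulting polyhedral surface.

A dodecagonal pyramid: V=13, E=24, F=13.
Attach a dodecagonal bipyramid (V=14, E=36, F=24) along a 3-gon: merge 3 vertices and 3 edges, delete both glued faces → V=24, E=57, F=35.
Attach a decagonal antiprism (V=20, E=40, F=22) along a 3-gon: merge 3 vertices and 3 edges, delete both glued faces → V=41, E=94, F=55.
Check: V − E + F = 41 − 94 + 55 = 2.

41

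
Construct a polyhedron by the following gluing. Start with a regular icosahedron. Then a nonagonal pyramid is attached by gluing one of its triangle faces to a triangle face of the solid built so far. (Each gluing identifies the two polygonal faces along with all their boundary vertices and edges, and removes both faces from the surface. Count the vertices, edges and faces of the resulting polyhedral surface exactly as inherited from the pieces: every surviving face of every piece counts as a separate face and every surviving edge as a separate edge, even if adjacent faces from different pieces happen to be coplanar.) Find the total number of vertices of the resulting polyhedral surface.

19

A regular icosahedron: V=12, E=30, F=20.
Attach a nonagonal pyramid (V=10, E=18, F=10) along a 3-gon: merge 3 vertices and 3 edges, delete both glued faces → V=19, E=45, F=28.
Check: V − E + F = 19 − 45 + 28 = 2.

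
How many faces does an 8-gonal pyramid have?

9

A pyramid on an n-gon base has one n-gon and n triangles: V = 8 + 1 = 9, E = 2·8 = 16, F = 8 + 1 = 9.
Check: V − E + F = 9 − 16 + 9 = 2.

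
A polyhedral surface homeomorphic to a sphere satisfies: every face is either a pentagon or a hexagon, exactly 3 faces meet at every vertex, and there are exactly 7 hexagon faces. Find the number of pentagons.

Let x be the number of pentagons; then F = 7 + x.
Edge–face incidences: 2E = 6·7 + 5·x = 42 + 5x.
Every vertex has degree 3, so 3V = 2E.
Euler: V − E + F = 2 ⇒ (2E)/3 − E + (7 + x) = 2.
Multiply by 6: 2·(2E) − 3·(2E) + 6·(7 + x) = 12, i.e. 42 + 6x − (42 + 5x) = 12.
Collecting terms: x = 12.
Then 2E = 42 + 5·12 = 102, so E = 51, V = 2E/3 = 34, F = 7 + 12 = 19.

12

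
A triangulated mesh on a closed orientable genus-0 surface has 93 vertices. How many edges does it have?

χ = 2 − 2·0 = 2, and every face is a triangle so 3F = 2E.
V − E + F = 2 with E = 3F/2 gives 93 − (3/2 − 1)·F = 2, so F = 182 and E = 273.

273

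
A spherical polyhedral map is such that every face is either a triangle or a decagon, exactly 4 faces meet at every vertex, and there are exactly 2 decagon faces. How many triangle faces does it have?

Let x be the number of triangles; then F = 2 + x.
Edge–face incidences: 2E = 10·2 + 3·x = 20 + 3x.
Every vertex has degree 4, so 4V = 2E.
Euler: V − E + F = 2 ⇒ (2E)/4 − E + (2 + x) = 2.
Multiply by 8: 2·(2E) − 4·(2E) + 8·(2 + x) = 16, i.e. 16 + 8x − 2·(20 + 3x) = 16.
Collecting terms: 2x − 24 = 16, so 2x = 40, so x = 20.
Then 2E = 20 + 3·20 = 80, so E = 40, V = 2E/4 = 20, F = 2 + 20 = 22.

20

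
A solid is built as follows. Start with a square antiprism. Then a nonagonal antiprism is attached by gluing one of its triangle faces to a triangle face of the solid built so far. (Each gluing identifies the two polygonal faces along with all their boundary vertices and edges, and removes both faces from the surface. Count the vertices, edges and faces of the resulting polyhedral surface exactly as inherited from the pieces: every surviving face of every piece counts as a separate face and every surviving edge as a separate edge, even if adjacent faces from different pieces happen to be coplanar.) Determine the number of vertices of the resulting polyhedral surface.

23

A square antiprism: V=8, E=16, F=10.
Attach a nonagonal antiprism (V=18, E=36, F=20) along a 3-gon: merge 3 vertices and 3 edges, delete both glued faces → V=23, E=49, F=28.
Check: V − E + F = 23 − 49 + 28 = 2.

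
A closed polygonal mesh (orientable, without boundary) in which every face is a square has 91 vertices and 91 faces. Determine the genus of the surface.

1

Every face is a square, so 2E = 4·91 = 364, giving E = 182.
χ = V − E + F = 91 − 182 + 91 = 0.
For a closed orientable surface χ = 2 − 2g, so g = (2 − (0))/2 = 1.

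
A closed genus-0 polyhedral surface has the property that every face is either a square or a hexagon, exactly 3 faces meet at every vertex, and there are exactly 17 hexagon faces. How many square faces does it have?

6

Let x be the number of squares; then F = 17 + x.
Edge–face incidences: 2E = 6·17 + 4·x = 102 + 4x.
Every vertex has degree 3, so 3V = 2E.
Euler: V − E + F = 2 ⇒ (2E)/3 − E + (17 + x) = 2.
Multiply by 6: 2·(2E) − 3·(2E) + 6·(17 + x) = 12, i.e. 102 + 6x − (102 + 4x) = 12.
Collecting terms: 2x = 12, so x = 6.
Then 2E = 102 + 4·6 = 126, so E = 63, V = 2E/3 = 42, F = 17 + 6 = 23.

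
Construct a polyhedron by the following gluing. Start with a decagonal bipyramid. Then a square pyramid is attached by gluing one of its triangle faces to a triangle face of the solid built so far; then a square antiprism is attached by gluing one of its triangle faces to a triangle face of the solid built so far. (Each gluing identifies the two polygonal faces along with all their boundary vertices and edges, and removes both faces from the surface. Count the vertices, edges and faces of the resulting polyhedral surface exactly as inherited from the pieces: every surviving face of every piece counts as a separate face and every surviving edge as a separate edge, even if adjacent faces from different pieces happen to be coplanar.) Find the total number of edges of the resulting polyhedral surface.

A decagonal bipyramid: V=12, E=30, F=20.
Attach a square pyramid (V=5, E=8, F=5) along a 3-gon: merge 3 vertices and 3 edges, delete both glued faces → V=14, E=35, F=23.
Attach a square antiprism (V=8, E=16, F=10) along a 3-gon: merge 3 vertices and 3 edges, delete both glued faces → V=19, E=48, F=31.
Check: V − E + F = 19 − 48 + 31 = 2.

48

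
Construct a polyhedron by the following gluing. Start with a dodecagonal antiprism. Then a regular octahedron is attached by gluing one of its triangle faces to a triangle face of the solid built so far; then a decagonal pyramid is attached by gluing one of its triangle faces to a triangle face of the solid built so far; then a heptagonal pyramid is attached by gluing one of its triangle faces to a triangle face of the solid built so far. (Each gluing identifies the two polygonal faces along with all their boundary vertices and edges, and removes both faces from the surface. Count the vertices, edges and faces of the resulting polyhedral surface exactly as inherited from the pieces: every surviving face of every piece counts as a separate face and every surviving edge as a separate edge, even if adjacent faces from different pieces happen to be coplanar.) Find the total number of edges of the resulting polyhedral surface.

85

A dodecagonal antiprism: V=24, E=48, F=26.
Attach a regular octahedron (V=6, E=12, F=8) along a 3-gon: merge 3 vertices and 3 edges, delete both glued faces → V=27, E=57, F=32.
Attach a decagonal pyramid (V=11, E=20, F=11) along a 3-gon: merge 3 vertices and 3 edges, delete both glued faces → V=35, E=74, F=41.
Attach a heptagonal pyramid (V=8, E=14, F=8) along a 3-gon: merge 3 vertices and 3 edges, delete both glued faces → V=40, E=85, F=47.
Check: V − E + F = 40 − 85 + 47 = 2.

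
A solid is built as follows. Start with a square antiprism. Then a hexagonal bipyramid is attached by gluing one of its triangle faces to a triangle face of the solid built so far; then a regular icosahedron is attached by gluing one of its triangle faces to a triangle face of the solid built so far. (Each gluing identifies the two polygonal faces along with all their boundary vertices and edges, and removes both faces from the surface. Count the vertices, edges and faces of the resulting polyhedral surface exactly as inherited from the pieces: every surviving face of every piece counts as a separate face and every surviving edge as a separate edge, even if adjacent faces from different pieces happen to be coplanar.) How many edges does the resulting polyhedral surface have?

A square antiprism: V=8, E=16, F=10.
Attach a hexagonal bipyramid (V=8, E=18, F=12) along a 3-gon: merge 3 vertices and 3 edges, delete both glued faces → V=13, E=31, F=20.
Attach a regular icosahedron (V=12, E=30, F=20) along a 3-gon: merge 3 vertices and 3 edges, delete both glued faces → V=22, E=58, F=38.
Check: V − E + F = 22 − 58 + 38 = 2.

58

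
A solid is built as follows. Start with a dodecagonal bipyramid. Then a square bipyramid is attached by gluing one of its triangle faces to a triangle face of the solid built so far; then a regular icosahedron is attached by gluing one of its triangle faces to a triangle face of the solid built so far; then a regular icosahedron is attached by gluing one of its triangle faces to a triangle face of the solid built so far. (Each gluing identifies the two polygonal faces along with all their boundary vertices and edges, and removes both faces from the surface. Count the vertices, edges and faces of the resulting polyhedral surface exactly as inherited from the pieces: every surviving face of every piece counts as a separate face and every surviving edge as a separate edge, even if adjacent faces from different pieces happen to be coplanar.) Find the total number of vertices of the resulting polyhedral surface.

A dodecagonal bipyramid: V=14, E=36, F=24.
Attach a square bipyramid (V=6, E=12, F=8) along a 3-gon: merge 3 vertices and 3 edges, delete both glued faces → V=17, E=45, F=30.
Attach a regular icosahedron (V=12, E=30, F=20) along a 3-gon: merge 3 vertices and 3 edges, delete both glued faces → V=26, E=72, F=48.
Attach a regular icosahedron (V=12, E=30, F=20) along a 3-gon: merge 3 vertices and 3 edges, delete both glued faces → V=35, E=99, F=66.
Check: V − E + F = 35 − 99 + 66 = 2.

35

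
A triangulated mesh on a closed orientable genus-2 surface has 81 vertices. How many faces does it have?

166

χ = 2 − 2·2 = -2, and every face is a triangle so 3F = 2E.
V − E + F = -2 with E = 3F/2 gives 81 − (3/2 − 1)·F = -2, so F = 166 and E = 249.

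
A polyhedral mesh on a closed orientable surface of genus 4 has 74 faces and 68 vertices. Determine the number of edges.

For a closed orientable surface of genus 4, χ = 2 − 2·4 = -6.
E = V + F − (-6) = 68 + 74 − (-6) = 148.

148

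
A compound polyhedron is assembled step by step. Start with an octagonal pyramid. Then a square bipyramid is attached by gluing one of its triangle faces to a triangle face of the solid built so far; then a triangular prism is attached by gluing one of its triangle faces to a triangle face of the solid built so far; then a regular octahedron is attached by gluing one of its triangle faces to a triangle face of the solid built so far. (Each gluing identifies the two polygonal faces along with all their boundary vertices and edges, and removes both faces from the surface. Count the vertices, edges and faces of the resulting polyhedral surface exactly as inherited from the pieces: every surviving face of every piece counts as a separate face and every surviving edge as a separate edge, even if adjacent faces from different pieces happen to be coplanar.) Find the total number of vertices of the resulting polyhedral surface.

An octagonal pyramid: V=9, E=16, F=9.
Attach a square bipyramid (V=6, E=12, F=8) along a 3-gon: merge 3 vertices and 3 edges, delete both glued faces → V=12, E=25, F=15.
Attach a triangular prism (V=6, E=9, F=5) along a 3-gon: merge 3 vertices and 3 edges, delete both glued faces → V=15, E=31, F=18.
Attach a regular octahedron (V=6, E=12, F=8) along a 3-gon: merge 3 vertices and 3 edges, delete both glued faces → V=18, E=40, F=24.
Check: V − E + F = 18 − 40 + 24 = 2.

18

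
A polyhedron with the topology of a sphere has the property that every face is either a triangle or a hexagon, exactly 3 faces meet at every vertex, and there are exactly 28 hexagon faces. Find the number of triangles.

4

Let x be the number of triangles; then F = 28 + x.
Edge–face incidences: 2E = 6·28 + 3·x = 168 + 3x.
Every vertex has degree 3, so 3V = 2E.
Euler: V − E + F = 2 ⇒ (2E)/3 − E + (28 + x) = 2.
Multiply by 6: 2·(2E) − 3·(2E) + 6·(28 + x) = 12, i.e. 168 + 6x − (168 + 3x) = 12.
Collecting terms: 3x = 12, so x = 4.
Then 2E = 168 + 3·4 = 180, so E = 90, V = 2E/3 = 60, F = 28 + 4 = 32.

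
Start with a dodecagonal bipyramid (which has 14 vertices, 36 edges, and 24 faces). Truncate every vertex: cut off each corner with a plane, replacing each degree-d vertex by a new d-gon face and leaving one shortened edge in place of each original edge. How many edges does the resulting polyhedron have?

108

Truncation replaces each original edge-end by a new vertex, so V′ = 2E = 72.
Each original edge survives, and each old vertex of degree d contributes d new edges; summing degrees gives Σd = 2E, so E′ = E + 2E = 3E = 108.
Each original face survives and each original vertex becomes one new face: F′ = F + V = 38.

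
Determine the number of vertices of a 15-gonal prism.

30

A prism on an n-gon has two n-gon bases and n rectangular sides: V = 2·15 = 30, E = 3·15 = 45, F = 15 + 2 = 17.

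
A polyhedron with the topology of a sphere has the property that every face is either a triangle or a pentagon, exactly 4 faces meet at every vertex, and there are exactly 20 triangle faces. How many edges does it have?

Let x be the number of pentagons; then F = 20 + x.
Edge–face incidences: 2E = 3·20 + 5·x = 60 + 5x.
Every vertex has degree 4, so 4V = 2E.
Euler: V − E + F = 2 ⇒ (2E)/4 − E + (20 + x) = 2.
Multiply by 8: 2·(2E) − 4·(2E) + 8·(20 + x) = 16, i.e. 160 + 8x − 2·(60 + 5x) = 16.
Collecting terms: −2x + 40 = 16, so −2x = −24, so x = 12.
Then 2E = 60 + 5·12 = 120, so E = 60, V = 2E/4 = 30, F = 20 + 12 = 32.

60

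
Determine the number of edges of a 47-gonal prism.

A prism on an n-gon has two n-gon bases and n rectangular sides: V = 2·47 = 94, E = 3·47 = 141, F = 47 + 2 = 49.

141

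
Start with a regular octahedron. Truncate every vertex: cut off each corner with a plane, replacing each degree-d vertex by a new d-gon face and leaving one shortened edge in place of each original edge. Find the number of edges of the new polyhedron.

36

The base solid has V = 6, E = 12, F = 8.
Truncation replaces each original edge-end by a new vertex, so V′ = 2E = 24.
Each original edge survives, and each old vertex of degree d contributes d new edges; summing degrees gives Σd = 2E, so E′ = E + 2E = 3E = 36.
Each original face survives and each original vertex becomes one new face: F′ = F + V = 14.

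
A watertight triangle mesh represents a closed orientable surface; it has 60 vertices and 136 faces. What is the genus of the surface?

Every face is a triangle, so 2E = 3·136 = 408, giving E = 204.
χ = V − E + F = 60 − 204 + 136 = -8.
For a closed orientable surface χ = 2 − 2g, so g = (2 − (-8))/2 = 5.

5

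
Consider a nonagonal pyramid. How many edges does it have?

18

A pyramid on an n-gon base has one n-gon and n triangles: V = 9 + 1 = 10, E = 2·9 = 18, F = 9 + 1 = 10.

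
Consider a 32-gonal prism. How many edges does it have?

A prism on an n-gon has two n-gon bases and n rectangular sides: V = 2·32 = 64, E = 3·32 = 96, F = 32 + 2 = 34.

96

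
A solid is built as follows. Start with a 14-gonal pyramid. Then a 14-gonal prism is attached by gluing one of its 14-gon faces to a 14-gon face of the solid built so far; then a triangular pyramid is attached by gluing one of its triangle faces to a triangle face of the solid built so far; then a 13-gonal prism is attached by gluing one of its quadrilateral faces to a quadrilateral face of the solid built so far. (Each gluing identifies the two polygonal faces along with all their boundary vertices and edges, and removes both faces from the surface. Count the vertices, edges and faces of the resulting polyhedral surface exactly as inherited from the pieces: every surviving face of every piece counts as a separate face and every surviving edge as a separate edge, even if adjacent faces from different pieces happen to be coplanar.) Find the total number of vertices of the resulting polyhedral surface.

A 14-gonal pyramid: V=15, E=28, F=15.
Attach a 14-gonal prism (V=28, E=42, F=16) along a 14-gon: merge 14 vertices and 14 edges, delete both glued faces → V=29, E=56, F=29.
Attach a triangular pyramid (V=4, E=6, F=4) along a 3-gon: merge 3 vertices and 3 edges, delete both glued faces → V=30, E=59, F=31.
Attach a 13-gonal prism (V=26, E=39, F=15) along a 4-gon: merge 4 vertices and 4 edges, delete both glued faces → V=52, E=94, F=44.
Check: V − E + F = 52 − 94 + 44 = 2.

52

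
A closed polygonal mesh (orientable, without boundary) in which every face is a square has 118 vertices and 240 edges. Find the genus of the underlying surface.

Every face is a square and each edge borders two faces, so 4F = 2·240, giving F = 120.
χ = V − E + F = 118 − 240 + 120 = -2.
For a closed orientable surface χ = 2 − 2g, so g = (2 − (-2))/2 = 2.

2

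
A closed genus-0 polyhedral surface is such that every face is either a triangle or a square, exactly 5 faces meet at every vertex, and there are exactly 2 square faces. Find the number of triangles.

Let x be the number of triangles; then F = 2 + x.
Edge–face incidences: 2E = 4·2 + 3·x = 8 + 3x.
Every vertex has degree 5, so 5V = 2E.
Euler: V − E + F = 2 ⇒ (2E)/5 − E + (2 + x) = 2.
Multiply by 10: 2·(2E) − 5·(2E) + 10·(2 + x) = 20, i.e. 20 + 10x − 3·(8 + 3x) = 20.
Collecting terms: x − 4 = 20, so x = 24.
Then 2E = 8 + 3·24 = 80, so E = 40, V = 2E/5 = 16, F = 2 + 24 = 26.

24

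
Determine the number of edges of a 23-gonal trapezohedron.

The n-trapezohedron (dual of the n-antiprism) has V = 2·23 + 2 = 48, E = 4·23 = 92, F = 2·23 = 46.

92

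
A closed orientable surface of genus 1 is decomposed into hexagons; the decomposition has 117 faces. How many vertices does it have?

χ = 2 − 2·1 = 0, and every face is a hexagon so 6F = 2E.
E = 6·117/2 = 351. Then V = 0 + E − F = 0 + 351 − 117 = 234.

234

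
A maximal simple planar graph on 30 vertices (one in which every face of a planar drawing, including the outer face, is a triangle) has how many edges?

In a plane triangulation 3F = 2E and V − E + F = 2, so E = 3V − 6 = 3·30 − 6 = 84.

84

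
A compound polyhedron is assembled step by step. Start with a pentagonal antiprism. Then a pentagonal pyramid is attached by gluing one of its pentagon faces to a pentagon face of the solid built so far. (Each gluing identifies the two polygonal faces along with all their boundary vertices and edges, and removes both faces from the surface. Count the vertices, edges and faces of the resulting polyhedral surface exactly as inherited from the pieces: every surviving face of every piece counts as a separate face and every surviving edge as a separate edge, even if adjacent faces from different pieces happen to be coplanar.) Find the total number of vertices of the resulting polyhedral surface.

A pentagonal antiprism: V=10, E=20, F=12.
Attach a pentagonal pyramid (V=6, E=10, F=6) along a 5-gon: merge 5 vertices and 5 edges, delete both glued faces → V=11, E=25, F=16.
Check: V − E + F = 11 − 25 + 16 = 2.

11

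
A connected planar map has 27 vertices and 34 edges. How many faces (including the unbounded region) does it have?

Euler's formula for a connected plane graph: V − E + F = 2, so F = 2 − 27 + 34 = 9.

9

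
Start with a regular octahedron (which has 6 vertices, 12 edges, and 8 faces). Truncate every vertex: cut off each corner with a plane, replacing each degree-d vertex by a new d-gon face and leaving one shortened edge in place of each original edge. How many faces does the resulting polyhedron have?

Truncation replaces each original edge-end by a new vertex, so V′ = 2E = 24.
Each original edge survives, and each old vertex of degree d contributes d new edges; summing degrees gives Σd = 2E, so E′ = E + 2E = 3E = 36.
Each original face survives and each original vertex becomes one new face: F′ = F + V = 14.

14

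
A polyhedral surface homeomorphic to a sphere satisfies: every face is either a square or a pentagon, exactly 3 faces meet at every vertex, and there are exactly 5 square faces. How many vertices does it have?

10

Let x be the number of pentagons; then F = 5 + x.
Edge–face incidences: 2E = 4·5 + 5·x = 20 + 5x.
Every vertex has degree 3, so 3V = 2E.
Euler: V − E + F = 2 ⇒ (2E)/3 − E + (5 + x) = 2.
Multiply by 6: 2·(2E) − 3·(2E) + 6·(5 + x) = 12, i.e. 30 + 6x − (20 + 5x) = 12.
Collecting terms: x + 10 = 12, so x = 2.
Then 2E = 20 + 5·2 = 30, so E = 15, V = 2E/3 = 10, F = 5 + 2 = 7.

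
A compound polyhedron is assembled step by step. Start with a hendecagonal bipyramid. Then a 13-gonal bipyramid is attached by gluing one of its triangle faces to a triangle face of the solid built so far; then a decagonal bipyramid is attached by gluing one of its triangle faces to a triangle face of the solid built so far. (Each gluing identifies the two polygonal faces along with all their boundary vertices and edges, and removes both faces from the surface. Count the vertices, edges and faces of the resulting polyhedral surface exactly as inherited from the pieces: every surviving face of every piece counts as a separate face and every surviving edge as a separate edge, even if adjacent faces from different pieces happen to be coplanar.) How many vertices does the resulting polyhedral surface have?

A hendecagonal bipyramid: V=13, E=33, F=22.
Attach a 13-gonal bipyramid (V=15, E=39, F=26) along a 3-gon: merge 3 vertices and 3 edges, delete both glued faces → V=25, E=69, F=46.
Attach a decagonal bipyramid (V=12, E=30, F=20) along a 3-gon: merge 3 vertices and 3 edges, delete both glued faces → V=34, E=96, F=64.
Check: V − E + F = 34 − 96 + 64 = 2.

34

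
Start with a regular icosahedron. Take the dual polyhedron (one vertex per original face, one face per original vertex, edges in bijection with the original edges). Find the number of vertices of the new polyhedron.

20

The base solid has V = 12, E = 30, F = 20.
The dual swaps V and F and preserves E: V′ = F = 20, E′ = E = 30, F′ = V = 12.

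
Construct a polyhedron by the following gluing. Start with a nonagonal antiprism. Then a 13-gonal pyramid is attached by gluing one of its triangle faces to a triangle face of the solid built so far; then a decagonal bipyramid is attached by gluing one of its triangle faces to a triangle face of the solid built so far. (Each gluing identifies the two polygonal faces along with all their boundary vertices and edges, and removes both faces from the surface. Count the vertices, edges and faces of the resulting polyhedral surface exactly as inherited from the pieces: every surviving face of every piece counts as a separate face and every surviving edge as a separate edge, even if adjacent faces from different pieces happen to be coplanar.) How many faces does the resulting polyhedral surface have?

50

A nonagonal antiprism: V=18, E=36, F=20.
Attach a 13-gonal pyramid (V=14, E=26, F=14) along a 3-gon: merge 3 vertices and 3 edges, delete both glued faces → V=29, E=59, F=32.
Attach a decagonal bipyramid (V=12, E=30, F=20) along a 3-gon: merge 3 vertices and 3 edges, delete both glued faces → V=38, E=86, F=50.
Check: V − E + F = 38 − 86 + 50 = 2.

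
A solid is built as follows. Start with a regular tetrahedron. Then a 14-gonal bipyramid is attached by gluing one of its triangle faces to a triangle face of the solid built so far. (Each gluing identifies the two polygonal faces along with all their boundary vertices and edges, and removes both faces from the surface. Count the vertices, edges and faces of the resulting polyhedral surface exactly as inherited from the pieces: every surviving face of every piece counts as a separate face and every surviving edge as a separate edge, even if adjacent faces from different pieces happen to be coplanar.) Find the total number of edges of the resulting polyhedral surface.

A regular tetrahedron: V=4, E=6, F=4.
Attach a 14-gonal bipyramid (V=16, E=42, F=28) along a 3-gon: merge 3 vertices and 3 edges, delete both glued faces → V=17, E=45, F=30.
Check: V − E + F = 17 − 45 + 30 = 2.

45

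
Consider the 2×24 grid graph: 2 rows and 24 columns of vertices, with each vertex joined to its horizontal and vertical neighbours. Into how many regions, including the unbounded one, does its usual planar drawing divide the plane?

The grid has V = 2·24 = 48 vertices and E = 2·23 + 24·1 = 70 edges.
F = 2 − V + E = 2 − 48 + 70 = 24.

24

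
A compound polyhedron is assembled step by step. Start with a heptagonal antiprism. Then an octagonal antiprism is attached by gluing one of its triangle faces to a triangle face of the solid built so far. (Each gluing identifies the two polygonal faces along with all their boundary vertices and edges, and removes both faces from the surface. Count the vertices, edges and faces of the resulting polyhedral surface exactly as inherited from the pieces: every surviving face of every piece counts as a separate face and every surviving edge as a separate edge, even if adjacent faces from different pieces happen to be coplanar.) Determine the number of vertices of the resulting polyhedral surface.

A heptagonal antiprism: V=14, E=28, F=16.
Attach an octagonal antiprism (V=16, E=32, F=18) along a 3-gon: merge 3 vertices and 3 edges, delete both glued faces → V=27, E=57, F=32.
Check: V − E + F = 27 − 57 + 32 = 2.

27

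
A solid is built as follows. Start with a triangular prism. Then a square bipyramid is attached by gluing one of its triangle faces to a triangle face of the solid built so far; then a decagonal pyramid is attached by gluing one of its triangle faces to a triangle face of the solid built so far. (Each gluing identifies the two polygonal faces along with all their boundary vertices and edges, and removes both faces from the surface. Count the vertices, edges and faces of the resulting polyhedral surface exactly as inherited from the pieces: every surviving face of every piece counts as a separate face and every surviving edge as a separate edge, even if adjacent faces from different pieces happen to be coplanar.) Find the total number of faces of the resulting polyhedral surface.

20

A triangular prism: V=6, E=9, F=5.
Attach a square bipyramid (V=6, E=12, F=8) along a 3-gon: merge 3 vertices and 3 edges, delete both glued faces → V=9, E=18, F=11.
Attach a decagonal pyramid (V=11, E=20, F=11) along a 3-gon: merge 3 vertices and 3 edges, delete both glued faces → V=17, E=35, F=20.
Check: V − E + F = 17 − 35 + 20 = 2.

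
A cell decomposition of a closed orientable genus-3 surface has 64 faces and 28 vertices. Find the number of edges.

96

For a closed orientable surface of genus 3, χ = 2 − 2·3 = -4.
E = V + F − (-4) = 28 + 64 − (-4) = 96.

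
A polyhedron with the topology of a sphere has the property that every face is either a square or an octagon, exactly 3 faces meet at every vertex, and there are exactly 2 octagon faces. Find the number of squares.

Let x be the number of squares; then F = 2 + x.
Edge–face incidences: 2E = 8·2 + 4·x = 16 + 4x.
Every vertex has degree 3, so 3V = 2E.
Euler: V − E + F = 2 ⇒ (2E)/3 − E + (2 + x) = 2.
Multiply by 6: 2·(2E) − 3·(2E) + 6·(2 + x) = 12, i.e. 12 + 6x − (16 + 4x) = 12.
Collecting terms: 2x − 4 = 12, so 2x = 16, so x = 8.
Then 2E = 16 + 4·8 = 48, so E = 24, V = 2E/3 = 16, F = 2 + 8 = 10.

8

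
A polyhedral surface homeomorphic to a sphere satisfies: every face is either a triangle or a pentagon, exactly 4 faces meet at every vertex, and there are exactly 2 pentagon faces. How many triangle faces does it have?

10

Let x be the number of triangles; then F = 2 + x.
Edge–face incidences: 2E = 5·2 + 3·x = 10 + 3x.
Every vertex has degree 4, so 4V = 2E.
Euler: V − E + F = 2 ⇒ (2E)/4 − E + (2 + x) = 2.
Multiply by 8: 2·(2E) − 4·(2E) + 8·(2 + x) = 16, i.e. 16 + 8x − 2·(10 + 3x) = 16.
Collecting terms: 2x − 4 = 16, so 2x = 20, so x = 10.
Then 2E = 10 + 3·10 = 40, so E = 20, V = 2E/4 = 10, F = 2 + 10 = 12.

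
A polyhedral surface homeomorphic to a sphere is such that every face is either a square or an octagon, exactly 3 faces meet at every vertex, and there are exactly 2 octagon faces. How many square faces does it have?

Let x be the number of squares; then F = 2 + x.
Edge–face incidences: 2E = 8·2 + 4·x = 16 + 4x.
Every vertex has degree 3, so 3V = 2E.
Euler: V − E + F = 2 ⇒ (2E)/3 − E + (2 + x) = 2.
Multiply by 6: 2·(2E) − 3·(2E) + 6·(2 + x) = 12, i.e. 12 + 6x − (16 + 4x) = 12.
Collecting terms: 2x − 4 = 12, so 2x = 16, so x = 8.
Then 2E = 16 + 4·8 = 48, so E = 24, V = 2E/3 = 16, F = 2 + 8 = 10.

8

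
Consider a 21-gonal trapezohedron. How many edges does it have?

84

The n-trapezohedron (dual of the n-antiprism) has V = 2·21 + 2 = 44, E = 4·21 = 84, F = 2·21 = 42.
Check: V − E + F = 44 − 84 + 42 = 2.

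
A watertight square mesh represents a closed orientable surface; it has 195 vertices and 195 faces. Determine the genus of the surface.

Every face is a square, so 2E = 4·195 = 780, giving E = 390.
χ = V − E + F = 195 − 390 + 195 = 0.
For a closed orientable surface χ = 2 − 2g, so g = (2 − (0))/2 = 1.

1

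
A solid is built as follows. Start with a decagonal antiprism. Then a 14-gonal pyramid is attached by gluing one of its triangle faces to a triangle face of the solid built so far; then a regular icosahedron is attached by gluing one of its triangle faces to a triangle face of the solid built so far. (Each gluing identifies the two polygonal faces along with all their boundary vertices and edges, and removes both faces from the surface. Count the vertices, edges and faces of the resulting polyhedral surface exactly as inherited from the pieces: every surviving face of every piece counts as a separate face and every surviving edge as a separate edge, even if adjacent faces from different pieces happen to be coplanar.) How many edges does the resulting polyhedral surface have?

A decagonal antiprism: V=20, E=40, F=22.
Attach a 14-gonal pyramid (V=15, E=28, F=15) along a 3-gon: merge 3 vertices and 3 edges, delete both glued faces → V=32, E=65, F=35.
Attach a regular icosahedron (V=12, E=30, F=20) along a 3-gon: merge 3 vertices and 3 edges, delete both glued faces → V=41, E=92, F=53.
Check: V − E + F = 41 − 92 + 53 = 2.

92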